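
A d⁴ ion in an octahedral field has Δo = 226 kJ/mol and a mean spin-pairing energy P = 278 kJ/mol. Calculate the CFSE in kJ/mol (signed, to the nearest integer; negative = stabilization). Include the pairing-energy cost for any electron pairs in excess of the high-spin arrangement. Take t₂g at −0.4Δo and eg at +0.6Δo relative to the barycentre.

Since Δo = 226 kJ/mol < P = 278 kJ/mol, the complex adopts the high-spin configuration.
That gives t₂g³ eg¹.
Orbital CFSE = -0.6Δo = -0.6 × 226 = -136 kJ/mol.
High-spin has no excess pairs, so no pairing correction applies.

-136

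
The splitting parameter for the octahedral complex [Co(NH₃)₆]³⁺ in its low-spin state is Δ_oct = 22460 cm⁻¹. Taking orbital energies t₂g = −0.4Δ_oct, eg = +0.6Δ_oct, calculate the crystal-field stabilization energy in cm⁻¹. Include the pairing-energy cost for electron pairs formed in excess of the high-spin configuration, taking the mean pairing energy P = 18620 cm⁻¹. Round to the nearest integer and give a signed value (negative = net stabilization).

-16664

NH₃ is neutral, so the +3 overall charge sits on Co: oxidation state +3.
Co sits in group 9; removing 3 electrons leaves Co³⁺ with 9 − 3 = 6 d electrons.
Electron filling gives t₂g⁶ eg⁰.
CFSE(orbital) = 6×(-0.4Δ_oct) + 0×(0.6Δ_oct) = -2.4Δ_oct; with Δ_oct = 22460 cm⁻¹ that is -53904 cm⁻¹.
Relative to high-spin t₂g⁴ eg² (1 paired), the low-spin configuration has 2 additional pairs, contributing +2 × 18620 = +37240 cm⁻¹.
Net CFSE = -53904 + 37240 = -16664 cm⁻¹.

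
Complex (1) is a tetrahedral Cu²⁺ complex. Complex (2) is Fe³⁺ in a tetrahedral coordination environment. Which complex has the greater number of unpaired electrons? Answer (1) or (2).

(1): Cu²⁺: group 11, so d-count = 11 − 2 = 9; With tetrahedral geometry the complex is necessarily high-spin; e⁴ t₂⁵ → 1 unpaired.
(2): Fe is in group 8, so Fe³⁺ is d⁵ (8 − 3 = 5); With tetrahedral geometry the complex is necessarily high-spin; e² t₂³ → 5 unpaired.
So (2) has more unpaired electrons.

(2)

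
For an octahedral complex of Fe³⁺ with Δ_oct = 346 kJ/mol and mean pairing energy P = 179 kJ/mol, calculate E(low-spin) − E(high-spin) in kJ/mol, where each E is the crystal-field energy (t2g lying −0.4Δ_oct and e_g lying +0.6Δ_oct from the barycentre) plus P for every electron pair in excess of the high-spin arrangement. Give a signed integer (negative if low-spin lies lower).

-334

Fe is in group 8, so Fe³⁺ is d⁵ (8 − 3 = 5).
In the high-spin limit (t2g^3 e_g^2) the orbital term is 0.0Δ_oct = 0 kJ/mol, with no excess pairing.
Low-spin: t2g^5 e_g^0, orbital CFSE = -2.0Δ_oct = -692 kJ/mol; plus 2 excess pairs × P = +358 kJ/mol; total -334 kJ/mol.
E(LS) − E(HS) = -334 − (0) = -334 kJ/mol.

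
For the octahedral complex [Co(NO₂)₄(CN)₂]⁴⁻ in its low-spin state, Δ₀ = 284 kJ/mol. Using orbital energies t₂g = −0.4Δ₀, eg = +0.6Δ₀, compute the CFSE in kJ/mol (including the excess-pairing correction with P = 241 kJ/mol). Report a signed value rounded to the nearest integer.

-270

Ligand charges: 4×(-1) from NO₂⁻ and 2×(-1) from CN⁻ sum to -6; with overall charge -4, Co is +2.
Co is in group 9, so Co²⁺ is d⁷ (9 − 2 = 7).
Electron filling gives t₂g⁶ eg¹.
CFSE(orbital) = 6×(-0.4Δ₀) + 1×(0.6Δ₀) = -1.8Δ₀; with Δ₀ = 284 kJ/mol that is -511 kJ/mol.
Relative to high-spin t₂g⁵ eg² (2 paired), the low-spin configuration has 1 additional pair, contributing +1 × 241 = +241 kJ/mol.
Overall CFSE = -511 + 241 = -270 kJ/mol.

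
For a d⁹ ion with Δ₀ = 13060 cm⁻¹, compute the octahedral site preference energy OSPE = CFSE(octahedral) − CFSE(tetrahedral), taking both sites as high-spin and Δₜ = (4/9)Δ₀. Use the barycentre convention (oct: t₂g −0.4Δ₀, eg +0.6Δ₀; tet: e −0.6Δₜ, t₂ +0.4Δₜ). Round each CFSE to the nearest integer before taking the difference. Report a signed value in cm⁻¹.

Octahedral high-spin t2g^6 e_g^3: CFSE = -0.6 × 13060 = -7836 cm⁻¹.
Tetrahedral e^4 t2^5 gives -0.4Δₜ = -0.4 × (4/9) × 13060 = -2322 cm⁻¹.
Subtracting, OSPE = -7836 − (-2322) = -5514 cm⁻¹.

-5514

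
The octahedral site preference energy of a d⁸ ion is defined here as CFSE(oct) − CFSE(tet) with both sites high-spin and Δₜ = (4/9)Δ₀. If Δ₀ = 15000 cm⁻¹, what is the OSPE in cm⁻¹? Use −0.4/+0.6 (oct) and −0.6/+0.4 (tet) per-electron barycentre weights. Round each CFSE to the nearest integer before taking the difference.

-12667

Octahedral high-spin t₂g⁶ eg²: CFSE = -1.2 × 15000 = -18000 cm⁻¹.
Tetrahedral: e⁴ t₂⁴, CFSE = 4(−0.6) + 4(+0.4) = -0.8Δₜ = -0.8 × (4/9) × 15000 = -5333 cm⁻¹.
Subtracting, OSPE = -18000 − (-5333) = -12667 cm⁻¹.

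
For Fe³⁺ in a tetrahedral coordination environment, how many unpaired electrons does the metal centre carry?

Group 8 minus oxidation state +3 gives a d⁵ configuration for Fe³⁺.
Tetrahedral fields are weak (Δₜ ≈ 4/9 Δₒ), so electrons fill high-spin.
Configuration: e² t₂³, giving 5 unpaired electrons.

5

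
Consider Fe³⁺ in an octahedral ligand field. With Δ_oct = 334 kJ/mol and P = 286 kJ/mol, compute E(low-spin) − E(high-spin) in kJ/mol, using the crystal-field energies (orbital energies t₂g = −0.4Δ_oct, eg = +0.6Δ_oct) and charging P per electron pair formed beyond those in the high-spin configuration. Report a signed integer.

-96

Fe is in group 8, so Fe³⁺ is d⁵ (8 − 3 = 5).
High-spin: t₂g³ eg², CFSE = 0.0Δ_oct = 0 kJ/mol.
For low-spin the configuration is t₂g⁵ eg⁰: orbital energy -2.0 × 334 = -668 kJ/mol, and 2 additional pairs relative to high-spin add 572 kJ/mol, giving -96 kJ/mol.
The difference is -96 − (0) = -96 kJ/mol, so low-spin lies lower.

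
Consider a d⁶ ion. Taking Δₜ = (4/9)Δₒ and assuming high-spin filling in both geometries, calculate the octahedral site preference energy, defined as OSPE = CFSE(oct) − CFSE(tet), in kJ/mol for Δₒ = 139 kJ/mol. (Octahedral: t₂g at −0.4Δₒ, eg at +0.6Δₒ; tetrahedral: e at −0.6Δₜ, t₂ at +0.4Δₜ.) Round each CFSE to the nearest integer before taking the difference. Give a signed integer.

-19

Octahedral (high-spin): t2g^4 e_g^2, CFSE = 4(−0.4) + 2(+0.6) = -0.4Δₒ = -0.4 × 139 = -56 kJ/mol.
Tetrahedral: e^3 t2^3, CFSE = 3(−0.6) + 3(+0.4) = -0.6Δₜ = -0.6 × (4/9) × 139 = -37 kJ/mol.
Subtracting, OSPE = -56 − (-37) = -19 kJ/mol.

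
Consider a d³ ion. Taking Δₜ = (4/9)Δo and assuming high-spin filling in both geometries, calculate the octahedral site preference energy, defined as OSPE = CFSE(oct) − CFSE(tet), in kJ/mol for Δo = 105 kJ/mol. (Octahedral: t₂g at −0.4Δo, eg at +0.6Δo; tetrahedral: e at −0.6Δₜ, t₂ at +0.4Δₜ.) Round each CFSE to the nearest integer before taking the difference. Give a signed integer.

Octahedral high-spin t₂g³ eg⁰: CFSE = -1.2 × 105 = -126 kJ/mol.
In a tetrahedral site the filling is e² t₂¹: CFSE(tet) = -0.8Δₜ = -0.8 × (4/9)(105) = -37 kJ/mol.
OSPE = CFSE(oct) − CFSE(tet) = -126 − (-37) = -89 kJ/mol.

-89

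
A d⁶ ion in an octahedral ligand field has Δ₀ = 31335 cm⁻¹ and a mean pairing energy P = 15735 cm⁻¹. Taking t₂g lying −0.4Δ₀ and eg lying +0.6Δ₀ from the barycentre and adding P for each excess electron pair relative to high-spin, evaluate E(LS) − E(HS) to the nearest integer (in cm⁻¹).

-31200

High-spin d⁶ fills as t₂g⁴ eg² with CFSE 4(−0.4) + 2(+0.6) = -0.4Δ₀ = -12534 cm⁻¹.
Low-spin t₂g⁶ eg⁰ gives -2.4Δ₀ = -75204 cm⁻¹, but forming 2 extra pairs costs 2P = 31470 cm⁻¹, so E(LS) = -75204 + 31470 = -43734 cm⁻¹.
The difference is -43734 − (-12534) = -31200 cm⁻¹, so low-spin lies lower.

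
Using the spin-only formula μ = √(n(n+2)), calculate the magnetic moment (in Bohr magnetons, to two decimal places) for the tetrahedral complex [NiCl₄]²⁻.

2.83 Bohr magnetons

Each Cl⁻ contributes -1; 4 × (-1) = -4. With overall charge -2, Ni is in the +2 oxidation state.
Ni²⁺: group 10, so d-count = 10 − 2 = 8.
Tetrahedral splitting is small, so the complex is high-spin.
Configuration: e^4 t2^4 → 2 unpaired electrons.
μ(spin-only) = √[2(2+2)] = √8 ≈ 2.83 Bohr magnetons.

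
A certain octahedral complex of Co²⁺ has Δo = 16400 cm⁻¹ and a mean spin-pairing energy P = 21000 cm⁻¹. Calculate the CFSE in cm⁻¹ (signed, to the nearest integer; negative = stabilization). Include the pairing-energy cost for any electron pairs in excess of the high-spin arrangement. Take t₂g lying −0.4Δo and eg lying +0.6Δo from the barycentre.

Co²⁺: group 9, so d-count = 9 − 2 = 7.
With Δo < P the complex is high-spin.
Filling d⁷ accordingly: t₂g⁵ eg².
Orbital CFSE = -0.8Δo = -0.8 × 16400 = -13120 cm⁻¹.
High-spin has no excess pairs, so no pairing correction applies.

-13120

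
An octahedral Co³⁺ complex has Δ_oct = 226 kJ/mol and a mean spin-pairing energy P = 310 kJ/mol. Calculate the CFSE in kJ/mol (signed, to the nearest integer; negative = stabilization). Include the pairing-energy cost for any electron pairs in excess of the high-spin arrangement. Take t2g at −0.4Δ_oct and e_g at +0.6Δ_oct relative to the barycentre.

Co is in group 9, so Co³⁺ is d⁶ (9 − 3 = 6).
Since Δ_oct = 226 kJ/mol < P = 310 kJ/mol, the complex adopts the high-spin configuration.
Filling d⁶ accordingly: t2g^4 e_g^2.
Orbital CFSE = -0.4Δ_oct = -0.4 × 226 = -90 kJ/mol.
High-spin has no excess pairs, so no pairing correction applies.

-90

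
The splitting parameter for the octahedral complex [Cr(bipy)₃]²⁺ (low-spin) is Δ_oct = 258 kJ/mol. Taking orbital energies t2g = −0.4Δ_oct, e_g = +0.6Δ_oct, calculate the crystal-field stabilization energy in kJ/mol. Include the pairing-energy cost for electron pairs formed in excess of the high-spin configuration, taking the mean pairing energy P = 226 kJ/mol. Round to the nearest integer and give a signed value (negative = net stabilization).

-187

bipy is neutral, so the +2 overall charge sits on Cr: oxidation state +2.
Cr²⁺: group 6, so d-count = 6 − 2 = 4.
Configuration: t2g^4 e_g^0.
CFSE(orbital) = 4×(-0.4Δ_oct) + 0×(0.6Δ_oct) = -1.6Δ_oct; with Δ_oct = 258 kJ/mol that is -413 kJ/mol.
Relative to high-spin t2g^3 e_g^1 (0 paired), the low-spin configuration has 1 additional pair, contributing +1 × 226 = +226 kJ/mol.
Combining: -413 + 226 = -187 kJ/mol.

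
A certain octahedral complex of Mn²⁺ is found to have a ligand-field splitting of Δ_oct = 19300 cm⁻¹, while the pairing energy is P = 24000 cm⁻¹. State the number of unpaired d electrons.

Mn is in group 7, so Mn²⁺ is d⁵ (7 − 2 = 5).
Δ_oct < P, so pairing is avoided: the ground state is high-spin.
Filling d⁵ accordingly: t₂g³ eg².
Unpaired electrons: 5.

5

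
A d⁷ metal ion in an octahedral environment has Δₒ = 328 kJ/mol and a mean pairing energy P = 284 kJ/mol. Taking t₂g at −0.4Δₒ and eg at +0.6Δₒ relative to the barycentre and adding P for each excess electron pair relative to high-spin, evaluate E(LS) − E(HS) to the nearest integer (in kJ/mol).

In the high-spin limit (t₂g⁵ eg²) the orbital term is -0.8Δₒ = -262 kJ/mol, with no excess pairing.
For low-spin the configuration is t₂g⁶ eg¹: orbital energy -1.8 × 328 = -590 kJ/mol, and 1 additional pair relative to high-spin adds 284 kJ/mol, giving -306 kJ/mol.
E(LS) − E(HS) = -306 − (-262) = -44 kJ/mol.

-44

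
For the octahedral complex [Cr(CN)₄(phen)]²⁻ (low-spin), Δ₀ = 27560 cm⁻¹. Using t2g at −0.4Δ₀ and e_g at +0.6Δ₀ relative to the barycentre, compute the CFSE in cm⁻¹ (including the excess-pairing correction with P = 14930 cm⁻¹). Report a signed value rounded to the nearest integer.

-29166

Ligand charges: 4×(-1) from CN⁻ and 1×(+0) from phen sum to -4; with overall charge -2, Cr is +2.
Cr sits in group 6; removing 2 electrons leaves Cr²⁺ with 6 − 2 = 4 d electrons.
Electron filling gives t2g^4 e_g^0.
The orbital stabilization is -1.6Δ₀ = -1.6 × 27560 = -44096 cm⁻¹.
Relative to high-spin t2g^3 e_g^1 (0 paired), the low-spin configuration has 1 additional pair, contributing +1 × 14930 = +14930 cm⁻¹.
Combining: -44096 + 14930 = -29166 cm⁻¹.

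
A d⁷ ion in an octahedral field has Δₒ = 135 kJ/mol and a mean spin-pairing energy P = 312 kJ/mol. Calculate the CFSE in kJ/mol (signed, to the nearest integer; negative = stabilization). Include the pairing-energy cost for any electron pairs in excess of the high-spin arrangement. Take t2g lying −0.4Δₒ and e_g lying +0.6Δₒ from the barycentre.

-108

Here Δₒ < P (135 < 312), so the high-spin state is favoured.
That gives t2g^5 e_g^2.
Orbital CFSE = -0.8Δₒ = -0.8 × 135 = -108 kJ/mol.
High-spin has no excess pairs, so no pairing correction applies.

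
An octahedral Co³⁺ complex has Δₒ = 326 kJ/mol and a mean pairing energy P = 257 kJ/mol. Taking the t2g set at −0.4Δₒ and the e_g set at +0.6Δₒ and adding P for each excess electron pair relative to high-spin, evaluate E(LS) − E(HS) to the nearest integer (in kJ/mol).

-138

Co is in group 9, so Co³⁺ is d⁶ (9 − 3 = 6).
High-spin: t2g^4 e_g^2, CFSE = -0.4Δₒ = -130 kJ/mol.
For low-spin the configuration is t2g^6 e_g^0: orbital energy -2.4 × 326 = -782 kJ/mol, and 2 additional pairs relative to high-spin add 514 kJ/mol, giving -268 kJ/mol.
E(LS) − E(HS) = -268 − (-130) = -138 kJ/mol.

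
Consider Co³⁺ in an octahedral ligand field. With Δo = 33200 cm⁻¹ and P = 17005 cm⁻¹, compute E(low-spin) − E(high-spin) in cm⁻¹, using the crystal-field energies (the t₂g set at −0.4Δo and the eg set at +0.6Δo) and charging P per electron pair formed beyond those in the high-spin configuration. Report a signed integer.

-32390

Co is in group 9, so Co³⁺ is d⁶ (9 − 3 = 6).
High-spin d⁶ fills as t₂g⁴ eg² with CFSE 4(−0.4) + 2(+0.6) = -0.4Δo = -13280 cm⁻¹.
Low-spin t₂g⁶ eg⁰ gives -2.4Δo = -79680 cm⁻¹, but forming 2 extra pairs costs 2P = 34010 cm⁻¹, so E(LS) = -79680 + 34010 = -45670 cm⁻¹.
Thus E(LS) − E(HS) = -32390 cm⁻¹.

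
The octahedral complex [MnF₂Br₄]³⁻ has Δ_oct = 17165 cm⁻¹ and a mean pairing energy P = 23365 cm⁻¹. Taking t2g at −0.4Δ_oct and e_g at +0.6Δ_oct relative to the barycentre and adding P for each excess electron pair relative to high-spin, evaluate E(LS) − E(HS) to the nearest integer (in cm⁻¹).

6200

Ligand charges: 2×(-1) from F⁻ and 4×(-1) from Br⁻ sum to -6; with overall charge -3, Mn is +3.
Group 7 minus oxidation state +3 gives a d⁴ configuration for Mn³⁺.
High-spin: t2g^3 e_g^1, CFSE = -0.6Δ_oct = -10299 cm⁻¹.
Low-spin t2g^4 e_g^0 gives -1.6Δ_oct = -27464 cm⁻¹, but forming 1 extra pair costs 1P = 23365 cm⁻¹, so E(LS) = -27464 + 23365 = -4099 cm⁻¹.
Thus E(LS) − E(HS) = 6200 cm⁻¹.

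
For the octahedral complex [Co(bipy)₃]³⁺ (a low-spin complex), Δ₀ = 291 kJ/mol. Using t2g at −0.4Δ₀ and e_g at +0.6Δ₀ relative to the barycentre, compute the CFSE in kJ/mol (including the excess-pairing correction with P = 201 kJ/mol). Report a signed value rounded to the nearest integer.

bipy is neutral, so the +3 overall charge sits on Co: oxidation state +3.
Group 9 minus oxidation state +3 gives a d⁶ configuration for Co³⁺.
Configuration: t2g^6 e_g^0.
Orbital CFSE = 6(-0.4) + 0(0.6) = -2.4Δ₀ = -2.4 × 291 = -698 kJ/mol.
Pairing penalty: 3 pairs vs 1 in the high-spin reference → 2 extra × P = 402 kJ/mol.
Overall CFSE = -698 + 402 = -296 kJ/mol.

-296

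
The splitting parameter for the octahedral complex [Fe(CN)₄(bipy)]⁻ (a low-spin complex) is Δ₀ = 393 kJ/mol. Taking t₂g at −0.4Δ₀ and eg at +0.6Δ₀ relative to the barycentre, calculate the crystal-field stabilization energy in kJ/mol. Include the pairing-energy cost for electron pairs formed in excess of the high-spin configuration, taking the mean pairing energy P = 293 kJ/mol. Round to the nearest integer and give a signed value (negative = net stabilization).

Ligand charges: 4×(-1) from CN⁻ and 1×(+0) from bipy sum to -4; with overall charge -1, Fe is +3.
Fe sits in group 8; removing 3 electrons leaves Fe³⁺ with 8 − 3 = 5 d electrons.
The d⁵ electrons fill as t₂g⁵ eg⁰.
CFSE(orbital) = 5×(-0.4Δ₀) + 0×(0.6Δ₀) = -2.0Δ₀; with Δ₀ = 393 kJ/mol that is -786 kJ/mol.
High-spin d⁵ would be t₂g³ eg² with 0 pairs; low-spin has 2, so 2 excess pairs cost +2P = +586 kJ/mol.
Overall CFSE = -786 + 586 = -200 kJ/mol.

-200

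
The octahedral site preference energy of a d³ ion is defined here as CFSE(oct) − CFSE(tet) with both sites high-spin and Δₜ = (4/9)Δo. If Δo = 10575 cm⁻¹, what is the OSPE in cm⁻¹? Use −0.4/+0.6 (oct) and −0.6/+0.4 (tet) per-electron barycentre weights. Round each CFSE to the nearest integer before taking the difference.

Octahedral (high-spin): t2g^3 e_g^0, CFSE = 3(−0.4) + 0(+0.6) = -1.2Δo = -1.2 × 10575 = -12690 cm⁻¹.
Tetrahedral: e^2 t2^1, CFSE = 2(−0.6) + 1(+0.4) = -0.8Δₜ = -0.8 × (4/9) × 10575 = -3760 cm⁻¹.
OSPE = CFSE(oct) − CFSE(tet) = -12690 − (-3760) = -8930 cm⁻¹.

-8930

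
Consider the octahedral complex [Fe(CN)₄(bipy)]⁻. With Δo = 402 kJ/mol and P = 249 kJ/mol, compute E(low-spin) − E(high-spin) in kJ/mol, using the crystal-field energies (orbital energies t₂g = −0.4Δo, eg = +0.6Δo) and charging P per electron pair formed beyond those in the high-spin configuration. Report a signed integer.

Ligand charges: 4×(-1) from CN⁻ and 1×(+0) from bipy sum to -4; with overall charge -1, Fe is +3.
Fe is in group 8, so Fe³⁺ is d⁵ (8 − 3 = 5).
In the high-spin limit (t₂g³ eg²) the orbital term is 0.0Δo = 0 kJ/mol, with no excess pairing.
Low-spin t₂g⁵ eg⁰ gives -2.0Δo = -804 kJ/mol, but forming 2 extra pairs costs 2P = 498 kJ/mol, so E(LS) = -804 + 498 = -306 kJ/mol.
Thus E(LS) − E(HS) = -306 kJ/mol.

-306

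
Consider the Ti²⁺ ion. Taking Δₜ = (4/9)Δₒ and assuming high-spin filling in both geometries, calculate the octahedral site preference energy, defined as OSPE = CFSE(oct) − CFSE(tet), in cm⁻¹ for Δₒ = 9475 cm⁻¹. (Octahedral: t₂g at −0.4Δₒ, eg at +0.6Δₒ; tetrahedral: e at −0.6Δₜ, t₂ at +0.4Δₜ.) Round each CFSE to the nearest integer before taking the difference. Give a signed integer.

-2527

Group 4 minus oxidation state +2 gives a d² configuration for Ti²⁺.
Octahedral (high-spin): t2g^2 e_g^0, CFSE = 2(−0.4) + 0(+0.6) = -0.8Δₒ = -0.8 × 9475 = -7580 cm⁻¹.
Tetrahedral: e^2 t2^0, CFSE = 2(−0.6) + 0(+0.4) = -1.2Δₜ = -1.2 × (4/9) × 9475 = -5053 cm⁻¹.
OSPE = CFSE(oct) − CFSE(tet) = -7580 − (-5053) = -2527 cm⁻¹.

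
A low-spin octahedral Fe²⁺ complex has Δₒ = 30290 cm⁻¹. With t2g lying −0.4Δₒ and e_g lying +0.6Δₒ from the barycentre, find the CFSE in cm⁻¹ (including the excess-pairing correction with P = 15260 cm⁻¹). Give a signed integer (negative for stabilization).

Fe is in group 8, so Fe²⁺ is d⁶ (8 − 2 = 6).
Configuration: t2g^6 e_g^0.
The orbital stabilization is -2.4Δₒ = -2.4 × 30290 = -72696 cm⁻¹.
High-spin d⁶ would be t2g^4 e_g^2 with 1 pair; low-spin has 3, so 2 excess pairs cost +2P = +30520 cm⁻¹.
Combining: -72696 + 30520 = -42176 cm⁻¹.

-42176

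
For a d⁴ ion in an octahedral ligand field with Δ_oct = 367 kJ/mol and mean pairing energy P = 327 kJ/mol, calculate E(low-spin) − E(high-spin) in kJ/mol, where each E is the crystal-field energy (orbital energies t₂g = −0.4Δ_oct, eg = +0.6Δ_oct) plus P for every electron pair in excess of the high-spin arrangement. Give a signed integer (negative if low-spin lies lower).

-40

High-spin: t₂g³ eg¹, CFSE = -0.6Δ_oct = -220 kJ/mol.
For low-spin the configuration is t₂g⁴ eg⁰: orbital energy -1.6 × 367 = -587 kJ/mol, and 1 additional pair relative to high-spin adds 327 kJ/mol, giving -260 kJ/mol.
E(LS) − E(HS) = -260 − (-220) = -40 kJ/mol.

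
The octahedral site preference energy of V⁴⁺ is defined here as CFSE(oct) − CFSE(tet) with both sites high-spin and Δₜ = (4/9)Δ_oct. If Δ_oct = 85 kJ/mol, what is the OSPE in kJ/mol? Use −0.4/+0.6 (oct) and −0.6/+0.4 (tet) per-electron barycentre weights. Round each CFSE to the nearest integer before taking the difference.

V is in group 5, so V⁴⁺ is d¹ (5 − 4 = 1).
In an octahedral site d¹ (HS) is t2g^1 e_g^0, giving CFSE(oct) = -0.4Δ_oct = -34 kJ/mol.
Tetrahedral e^1 t2^0 gives -0.6Δₜ = -0.6 × (4/9) × 85 = -23 kJ/mol.
OSPE = -34 − (-23) = -11 kJ/mol.

-11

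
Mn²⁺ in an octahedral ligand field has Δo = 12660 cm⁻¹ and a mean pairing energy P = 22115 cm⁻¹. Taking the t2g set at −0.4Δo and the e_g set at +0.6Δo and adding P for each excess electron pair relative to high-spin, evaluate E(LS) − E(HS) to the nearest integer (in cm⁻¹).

Mn²⁺: group 7, so d-count = 7 − 2 = 5.
High-spin d⁵ fills as t2g^3 e_g^2 with CFSE 3(−0.4) + 2(+0.6) = 0.0Δo = 0 cm⁻¹.
Low-spin t2g^5 e_g^0 gives -2.0Δo = -25320 cm⁻¹, but forming 2 extra pairs costs 2P = 44230 cm⁻¹, so E(LS) = -25320 + 44230 = 18910 cm⁻¹.
The difference is 18910 − (0) = 18910 cm⁻¹, so high-spin lies lower.

18910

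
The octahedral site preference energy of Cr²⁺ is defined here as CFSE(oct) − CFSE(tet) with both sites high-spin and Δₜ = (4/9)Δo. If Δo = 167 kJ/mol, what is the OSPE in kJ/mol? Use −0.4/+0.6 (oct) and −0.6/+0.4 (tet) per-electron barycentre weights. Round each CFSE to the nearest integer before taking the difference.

Cr²⁺: group 6, so d-count = 6 − 2 = 4.
In an octahedral site d⁴ (HS) is t₂g³ eg¹, giving CFSE(oct) = -0.6Δo = -100 kJ/mol.
Tetrahedral: e² t₂², CFSE = 2(−0.6) + 2(+0.4) = -0.4Δₜ = -0.4 × (4/9) × 167 = -30 kJ/mol.
OSPE = -100 − (-30) = -70 kJ/mol.

-70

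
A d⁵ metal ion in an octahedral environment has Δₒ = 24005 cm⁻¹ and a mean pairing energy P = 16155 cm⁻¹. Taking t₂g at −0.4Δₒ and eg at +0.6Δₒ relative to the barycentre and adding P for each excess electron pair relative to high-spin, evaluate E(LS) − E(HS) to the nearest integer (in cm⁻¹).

-15700

High-spin: t₂g³ eg², CFSE = 0.0Δₒ = 0 cm⁻¹.
For low-spin the configuration is t₂g⁵ eg⁰: orbital energy -2.0 × 24005 = -48010 cm⁻¹, and 2 additional pairs relative to high-spin add 32310 cm⁻¹, giving -15700 cm⁻¹.
E(LS) − E(HS) = -15700 − (0) = -15700 cm⁻¹.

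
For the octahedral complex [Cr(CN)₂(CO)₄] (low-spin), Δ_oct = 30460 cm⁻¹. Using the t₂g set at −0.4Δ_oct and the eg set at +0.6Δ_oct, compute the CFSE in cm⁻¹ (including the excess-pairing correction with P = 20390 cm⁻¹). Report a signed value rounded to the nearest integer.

-28346

Ligand charges: 2×(-1) from CN⁻ and 4×(+0) from CO sum to -2; with overall charge +0, Cr is +2.
Group 6 minus oxidation state +2 gives a d⁴ configuration for Cr²⁺.
The d⁴ electrons fill as t₂g⁴ eg⁰.
CFSE(orbital) = 4×(-0.4Δ_oct) + 0×(0.6Δ_oct) = -1.6Δ_oct; with Δ_oct = 30460 cm⁻¹ that is -48736 cm⁻¹.
Pairing penalty: 1 pair vs 0 in the high-spin reference → 1 extra × P = 20390 cm⁻¹.
Net CFSE = -48736 + 20390 = -28346 cm⁻¹.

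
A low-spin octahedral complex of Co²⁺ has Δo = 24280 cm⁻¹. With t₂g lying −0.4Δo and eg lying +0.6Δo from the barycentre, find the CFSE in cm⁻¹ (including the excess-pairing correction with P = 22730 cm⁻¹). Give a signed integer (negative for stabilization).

Co²⁺: group 9, so d-count = 9 − 2 = 7.
The d⁷ electrons fill as t₂g⁶ eg¹.
CFSE(orbital) = 6×(-0.4Δo) + 1×(0.6Δo) = -1.8Δo; with Δo = 24280 cm⁻¹ that is -43704 cm⁻¹.
Relative to high-spin t₂g⁵ eg² (2 paired), the low-spin configuration has 1 additional pair, contributing +1 × 22730 = +22730 cm⁻¹.
Overall CFSE = -43704 + 22730 = -20974 cm⁻¹.

-20974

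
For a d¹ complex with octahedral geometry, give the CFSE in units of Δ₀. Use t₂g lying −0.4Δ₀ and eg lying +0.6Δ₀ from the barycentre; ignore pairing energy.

For octahedral d¹ the high- and low-spin configurations coincide.
Configuration: t₂g¹ eg⁰.
CFSE = 1(-0.4Δ₀) + 0(0.6Δ₀) = -0.4Δ₀ + 0.0Δ₀ = -0.4Δ₀.

-0.4 Δ₀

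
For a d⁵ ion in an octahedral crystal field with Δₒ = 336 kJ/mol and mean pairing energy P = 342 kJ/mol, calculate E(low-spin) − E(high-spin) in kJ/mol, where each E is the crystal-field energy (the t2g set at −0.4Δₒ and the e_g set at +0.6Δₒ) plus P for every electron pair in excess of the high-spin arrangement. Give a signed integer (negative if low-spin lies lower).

12

In the high-spin limit (t2g^3 e_g^2) the orbital term is 0.0Δₒ = 0 kJ/mol, with no excess pairing.
Low-spin t2g^5 e_g^0 gives -2.0Δₒ = -672 kJ/mol, but forming 2 extra pairs costs 2P = 684 kJ/mol, so E(LS) = -672 + 684 = 12 kJ/mol.
The difference is 12 − (0) = 12 kJ/mol, so high-spin lies lower.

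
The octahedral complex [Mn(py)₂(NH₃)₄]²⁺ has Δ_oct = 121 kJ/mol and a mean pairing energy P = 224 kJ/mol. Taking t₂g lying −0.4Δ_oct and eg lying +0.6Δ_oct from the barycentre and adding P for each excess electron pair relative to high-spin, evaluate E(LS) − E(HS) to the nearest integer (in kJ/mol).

206

Ligand charges: 2×(+0) from py and 4×(+0) from NH₃ sum to +0; with overall charge +2, Mn is +2.
Mn²⁺: group 7, so d-count = 7 − 2 = 5.
High-spin: t₂g³ eg², CFSE = 0.0Δ_oct = 0 kJ/mol.
Low-spin t₂g⁵ eg⁰ gives -2.0Δ_oct = -242 kJ/mol, but forming 2 extra pairs costs 2P = 448 kJ/mol, so E(LS) = -242 + 448 = 206 kJ/mol.
Thus E(LS) − E(HS) = 206 kJ/mol.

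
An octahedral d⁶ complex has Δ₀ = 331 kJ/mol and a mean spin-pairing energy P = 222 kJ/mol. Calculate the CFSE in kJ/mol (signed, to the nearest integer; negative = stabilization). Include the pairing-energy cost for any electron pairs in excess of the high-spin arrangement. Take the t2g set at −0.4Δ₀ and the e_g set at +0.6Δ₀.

-350

With Δ₀ > P the complex is low-spin.
Configuration: t2g^6 e_g^0.
Orbital CFSE = -2.4Δ₀ = -2.4 × 331 = -794 kJ/mol.
Excess pairs vs high-spin: 3 − 1 = 2; pairing cost = +444 kJ/mol.
Net CFSE = -794 + 444 = -350 kJ/mol.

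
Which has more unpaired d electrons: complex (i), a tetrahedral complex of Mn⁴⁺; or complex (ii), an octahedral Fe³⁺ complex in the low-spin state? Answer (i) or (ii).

(i)

(i): Mn sits in group 7; removing 4 electrons leaves Mn⁴⁺ with 7 − 4 = 3 d electrons; Tetrahedral fields are weak (Δₜ ≈ 4/9 Δₒ), so electrons fill high-spin; e^2 t2^1 → 3 unpaired.
(ii): Fe³⁺: group 8, so d-count = 8 − 3 = 5; t₂g⁵ eg⁰ → 1 unpaired.
So (i) has more unpaired electrons.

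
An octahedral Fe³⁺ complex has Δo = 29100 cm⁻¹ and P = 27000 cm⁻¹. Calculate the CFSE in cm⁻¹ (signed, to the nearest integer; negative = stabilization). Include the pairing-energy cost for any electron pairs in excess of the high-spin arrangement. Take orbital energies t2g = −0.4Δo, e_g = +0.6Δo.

Group 8 minus oxidation state +3 gives a d⁵ configuration for Fe³⁺.
Δo > P, so pairing is preferred: the ground state is low-spin.
Configuration: t2g^5 e_g^0.
Orbital CFSE = -2.0Δo = -2.0 × 29100 = -58200 cm⁻¹.
Excess pairs vs high-spin: 2 − 0 = 2; pairing cost = +54000 cm⁻¹.
Net CFSE = -58200 + 54000 = -4200 cm⁻¹.

-4200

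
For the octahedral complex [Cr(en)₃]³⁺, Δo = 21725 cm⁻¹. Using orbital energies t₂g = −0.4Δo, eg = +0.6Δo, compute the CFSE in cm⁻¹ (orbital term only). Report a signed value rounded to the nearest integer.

-26070

en is neutral, so the +3 overall charge sits on Cr: oxidation state +3.
Cr sits in group 6; removing 3 electrons leaves Cr³⁺ with 6 − 3 = 3 d electrons.
Electron filling gives t₂g³ eg⁰.
The orbital stabilization is -1.2Δo = -1.2 × 21725 = -26070 cm⁻¹.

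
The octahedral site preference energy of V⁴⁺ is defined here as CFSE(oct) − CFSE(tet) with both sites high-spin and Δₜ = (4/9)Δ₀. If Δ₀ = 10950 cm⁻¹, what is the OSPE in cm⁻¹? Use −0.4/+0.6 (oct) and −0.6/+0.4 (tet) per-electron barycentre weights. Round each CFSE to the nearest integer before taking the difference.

-1460

Group 5 minus oxidation state +4 gives a d¹ configuration for V⁴⁺.
Octahedral (high-spin): t2g^1 e_g^0, CFSE = 1(−0.4) + 0(+0.6) = -0.4Δ₀ = -0.4 × 10950 = -4380 cm⁻¹.
In a tetrahedral site the filling is e^1 t2^0: CFSE(tet) = -0.6Δₜ = -0.6 × (4/9)(10950) = -2920 cm⁻¹.
Subtracting, OSPE = -4380 − (-2920) = -1460 cm⁻¹.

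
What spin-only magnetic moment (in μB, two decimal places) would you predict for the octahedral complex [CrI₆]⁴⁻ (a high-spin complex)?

Each I⁻ contributes -1; 6 × (-1) = -6. With overall charge -4, Cr is in the +2 oxidation state.
Cr is in group 6, so Cr²⁺ is d⁴ (6 − 2 = 4).
Configuration: t₂g³ eg¹ → 4 unpaired electrons.
μ(spin-only) = √[4(4+2)] = √24 ≈ 4.90 μB.

4.90 μB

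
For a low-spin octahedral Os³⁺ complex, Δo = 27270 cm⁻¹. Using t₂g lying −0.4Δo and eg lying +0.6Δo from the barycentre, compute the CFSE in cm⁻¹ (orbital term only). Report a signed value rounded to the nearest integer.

Os³⁺: group 8, so d-count = 8 − 3 = 5.
Configuration: t₂g⁵ eg⁰.
Orbital CFSE = 5(-0.4) + 0(0.6) = -2.0Δo = -2.0 × 27270 = -54540 cm⁻¹.

-54540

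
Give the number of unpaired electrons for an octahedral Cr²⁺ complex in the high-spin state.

4

Group 6 minus oxidation state +2 gives a d⁴ configuration for Cr²⁺.
Configuration: t₂g³ eg¹, giving 4 unpaired electrons.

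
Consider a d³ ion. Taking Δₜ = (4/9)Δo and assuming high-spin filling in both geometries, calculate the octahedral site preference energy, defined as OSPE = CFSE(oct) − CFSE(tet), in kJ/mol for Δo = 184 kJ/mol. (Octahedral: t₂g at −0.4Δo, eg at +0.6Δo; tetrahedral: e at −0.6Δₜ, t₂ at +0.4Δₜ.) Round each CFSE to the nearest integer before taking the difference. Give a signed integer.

Octahedral (high-spin): t2g^3 e_g^0, CFSE = 3(−0.4) + 0(+0.6) = -1.2Δo = -1.2 × 184 = -221 kJ/mol.
Tetrahedral e^2 t2^1 gives -0.8Δₜ = -0.8 × (4/9) × 184 = -65 kJ/mol.
Subtracting, OSPE = -221 − (-65) = -156 kJ/mol.

-156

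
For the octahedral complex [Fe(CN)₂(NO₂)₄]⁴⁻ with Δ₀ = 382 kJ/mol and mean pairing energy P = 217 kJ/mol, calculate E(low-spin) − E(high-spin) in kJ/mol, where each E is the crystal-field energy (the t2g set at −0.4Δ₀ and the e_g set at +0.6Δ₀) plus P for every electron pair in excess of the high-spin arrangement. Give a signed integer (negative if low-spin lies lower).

-330

Ligand charges: 2×(-1) from CN⁻ and 4×(-1) from NO₂⁻ sum to -6; with overall charge -4, Fe is +2.
Group 8 minus oxidation state +2 gives a d⁶ configuration for Fe²⁺.
High-spin: t2g^4 e_g^2, CFSE = -0.4Δ₀ = -153 kJ/mol.
For low-spin the configuration is t2g^6 e_g^0: orbital energy -2.4 × 382 = -917 kJ/mol, and 2 additional pairs relative to high-spin add 434 kJ/mol, giving -483 kJ/mol.
The difference is -483 − (-153) = -330 kJ/mol, so low-spin lies lower.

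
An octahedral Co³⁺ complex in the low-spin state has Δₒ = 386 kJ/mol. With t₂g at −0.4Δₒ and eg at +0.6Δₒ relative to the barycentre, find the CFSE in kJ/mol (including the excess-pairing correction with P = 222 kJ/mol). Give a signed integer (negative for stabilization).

-482

Group 9 minus oxidation state +3 gives a d⁶ configuration for Co³⁺.
Electron filling gives t₂g⁶ eg⁰.
CFSE(orbital) = 6×(-0.4Δₒ) + 0×(0.6Δₒ) = -2.4Δₒ; with Δₒ = 386 kJ/mol that is -926 kJ/mol.
Relative to high-spin t₂g⁴ eg² (1 paired), the low-spin configuration has 2 additional pairs, contributing +2 × 222 = +444 kJ/mol.
Combining: -926 + 444 = -482 kJ/mol.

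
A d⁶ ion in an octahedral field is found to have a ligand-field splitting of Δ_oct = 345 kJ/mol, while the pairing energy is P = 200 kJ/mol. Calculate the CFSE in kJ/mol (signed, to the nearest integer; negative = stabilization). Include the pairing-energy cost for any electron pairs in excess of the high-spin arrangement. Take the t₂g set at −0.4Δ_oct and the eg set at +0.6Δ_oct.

-428

Here Δ_oct > P (345 > 200), so the low-spin state is favoured.
Configuration: t₂g⁶ eg⁰.
Orbital CFSE = -2.4Δ_oct = -2.4 × 345 = -828 kJ/mol.
Excess pairs vs high-spin: 3 − 1 = 2; pairing cost = +400 kJ/mol.
Net CFSE = -828 + 400 = -428 kJ/mol.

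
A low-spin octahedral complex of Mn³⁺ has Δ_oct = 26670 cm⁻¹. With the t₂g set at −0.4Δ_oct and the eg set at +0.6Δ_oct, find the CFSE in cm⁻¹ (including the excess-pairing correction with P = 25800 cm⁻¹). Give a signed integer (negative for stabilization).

Mn sits in group 7; removing 3 electrons leaves Mn³⁺ with 7 − 3 = 4 d electrons.
The d⁴ electrons fill as t₂g⁴ eg⁰.
Orbital CFSE = 4(-0.4) + 0(0.6) = -1.6Δ_oct = -1.6 × 26670 = -42672 cm⁻¹.
Relative to high-spin t₂g³ eg¹ (0 paired), the low-spin configuration has 1 additional pair, contributing +1 × 25800 = +25800 cm⁻¹.
Combining: -42672 + 25800 = -16872 cm⁻¹.

-16872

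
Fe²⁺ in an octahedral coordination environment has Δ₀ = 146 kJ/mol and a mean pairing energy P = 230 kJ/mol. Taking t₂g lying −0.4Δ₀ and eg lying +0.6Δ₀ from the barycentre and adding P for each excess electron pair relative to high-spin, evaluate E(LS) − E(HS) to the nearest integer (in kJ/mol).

168

Group 8 minus oxidation state +2 gives a d⁶ configuration for Fe²⁺.
High-spin: t₂g⁴ eg², CFSE = -0.4Δ₀ = -58 kJ/mol.
Low-spin t₂g⁶ eg⁰ gives -2.4Δ₀ = -350 kJ/mol, but forming 2 extra pairs costs 2P = 460 kJ/mol, so E(LS) = -350 + 460 = 110 kJ/mol.
The difference is 110 − (-58) = 168 kJ/mol, so high-spin lies lower.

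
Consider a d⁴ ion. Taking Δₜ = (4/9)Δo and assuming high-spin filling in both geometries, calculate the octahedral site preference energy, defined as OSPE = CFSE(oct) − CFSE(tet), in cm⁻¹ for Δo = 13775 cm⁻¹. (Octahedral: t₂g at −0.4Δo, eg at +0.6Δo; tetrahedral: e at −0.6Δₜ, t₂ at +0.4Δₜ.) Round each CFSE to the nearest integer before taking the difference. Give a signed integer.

In an octahedral site d⁴ (HS) is t2g^3 e_g^1, giving CFSE(oct) = -0.6Δo = -8265 cm⁻¹.
Tetrahedral e^2 t2^2 gives -0.4Δₜ = -0.4 × (4/9) × 13775 = -2449 cm⁻¹.
Subtracting, OSPE = -8265 − (-2449) = -5816 cm⁻¹.

-5816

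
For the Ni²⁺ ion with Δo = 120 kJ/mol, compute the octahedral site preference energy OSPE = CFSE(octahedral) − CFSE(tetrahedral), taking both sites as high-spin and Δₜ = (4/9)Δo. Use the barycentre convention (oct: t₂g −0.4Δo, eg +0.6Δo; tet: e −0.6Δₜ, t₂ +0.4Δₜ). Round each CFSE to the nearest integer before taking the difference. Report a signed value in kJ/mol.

-101

Ni²⁺: group 10, so d-count = 10 − 2 = 8.
In an octahedral site d⁸ (HS) is t2g^6 e_g^2, giving CFSE(oct) = -1.2Δo = -144 kJ/mol.
Tetrahedral e^4 t2^4 gives -0.8Δₜ = -0.8 × (4/9) × 120 = -43 kJ/mol.
OSPE = -144 − (-43) = -101 kJ/mol.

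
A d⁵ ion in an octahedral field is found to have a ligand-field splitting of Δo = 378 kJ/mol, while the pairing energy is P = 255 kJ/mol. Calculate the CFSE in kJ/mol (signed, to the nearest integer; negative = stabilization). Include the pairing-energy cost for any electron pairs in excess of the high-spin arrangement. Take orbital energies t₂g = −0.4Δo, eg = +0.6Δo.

-246

With Δo > P the complex is low-spin.
That gives t₂g⁵ eg⁰.
Orbital CFSE = -2.0Δo = -2.0 × 378 = -756 kJ/mol.
Excess pairs vs high-spin: 2 − 0 = 2; pairing cost = +510 kJ/mol.
Net CFSE = -756 + 510 = -246 kJ/mol.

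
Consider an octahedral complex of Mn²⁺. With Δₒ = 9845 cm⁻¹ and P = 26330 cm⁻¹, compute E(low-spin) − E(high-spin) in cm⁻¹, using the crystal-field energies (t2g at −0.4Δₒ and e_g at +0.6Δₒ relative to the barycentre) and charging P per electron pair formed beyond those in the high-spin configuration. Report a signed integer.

Mn is in group 7, so Mn²⁺ is d⁵ (7 − 2 = 5).
In the high-spin limit (t2g^3 e_g^2) the orbital term is 0.0Δₒ = 0 cm⁻¹, with no excess pairing.
Low-spin: t2g^5 e_g^0, orbital CFSE = -2.0Δₒ = -19690 cm⁻¹; plus 2 excess pairs × P = +52660 cm⁻¹; total 32970 cm⁻¹.
The difference is 32970 − (0) = 32970 cm⁻¹, so high-spin lies lower.

32970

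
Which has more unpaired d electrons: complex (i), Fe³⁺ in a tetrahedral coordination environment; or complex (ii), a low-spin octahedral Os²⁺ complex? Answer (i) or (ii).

(i): Fe sits in group 8; removing 3 electrons leaves Fe³⁺ with 8 − 3 = 5 d electrons; With tetrahedral geometry the complex is necessarily high-spin; e^2 t2^3 → 5 unpaired.
(ii): Os²⁺: group 8, so d-count = 8 − 2 = 6; t₂g⁶ eg⁰ → 0 unpaired.
So (i) has more unpaired electrons.

(i)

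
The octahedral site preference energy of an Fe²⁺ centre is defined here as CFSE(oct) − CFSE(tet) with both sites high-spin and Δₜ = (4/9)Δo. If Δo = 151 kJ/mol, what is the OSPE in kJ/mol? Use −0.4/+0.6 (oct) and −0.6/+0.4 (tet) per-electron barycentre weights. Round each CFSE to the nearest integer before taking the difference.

-20

Fe sits in group 8; removing 2 electrons leaves Fe²⁺ with 8 − 2 = 6 d electrons.
Octahedral (high-spin): t₂g⁴ eg², CFSE = 4(−0.4) + 2(+0.6) = -0.4Δo = -0.4 × 151 = -60 kJ/mol.
Tetrahedral e³ t₂³ gives -0.6Δₜ = -0.6 × (4/9) × 151 = -40 kJ/mol.
OSPE = -60 − (-40) = -20 kJ/mol.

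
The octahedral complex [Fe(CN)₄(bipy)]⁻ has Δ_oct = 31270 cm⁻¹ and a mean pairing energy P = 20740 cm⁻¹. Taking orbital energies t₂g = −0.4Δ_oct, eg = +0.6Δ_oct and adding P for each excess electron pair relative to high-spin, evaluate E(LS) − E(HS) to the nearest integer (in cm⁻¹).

-21060

Ligand charges: 4×(-1) from CN⁻ and 1×(+0) from bipy sum to -4; with overall charge -1, Fe is +3.
Fe³⁺: group 8, so d-count = 8 − 3 = 5.
High-spin: t₂g³ eg², CFSE = 0.0Δ_oct = 0 cm⁻¹.
Low-spin: t₂g⁵ eg⁰, orbital CFSE = -2.0Δ_oct = -62540 cm⁻¹; plus 2 excess pairs × P = +41480 cm⁻¹; total -21060 cm⁻¹.
The difference is -21060 − (0) = -21060 cm⁻¹, so low-spin lies lower.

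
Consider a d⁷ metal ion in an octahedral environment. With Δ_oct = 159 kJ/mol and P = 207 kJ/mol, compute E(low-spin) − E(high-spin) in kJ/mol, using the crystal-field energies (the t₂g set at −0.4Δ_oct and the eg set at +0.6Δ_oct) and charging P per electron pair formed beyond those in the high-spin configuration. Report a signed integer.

High-spin: t₂g⁵ eg², CFSE = -0.8Δ_oct = -127 kJ/mol.
Low-spin t₂g⁶ eg¹ gives -1.8Δ_oct = -286 kJ/mol, but forming 1 extra pair costs 1P = 207 kJ/mol, so E(LS) = -286 + 207 = -79 kJ/mol.
Thus E(LS) − E(HS) = 48 kJ/mol.

48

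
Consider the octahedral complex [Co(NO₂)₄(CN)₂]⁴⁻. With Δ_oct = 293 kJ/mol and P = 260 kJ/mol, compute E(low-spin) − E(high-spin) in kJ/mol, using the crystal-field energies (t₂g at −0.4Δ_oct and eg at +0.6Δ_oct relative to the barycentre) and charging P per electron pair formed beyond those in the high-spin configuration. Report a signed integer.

Ligand charges: 4×(-1) from NO₂⁻ and 2×(-1) from CN⁻ sum to -6; with overall charge -4, Co is +2.
Co²⁺: group 9, so d-count = 9 − 2 = 7.
High-spin d⁷ fills as t₂g⁵ eg² with CFSE 5(−0.4) + 2(+0.6) = -0.8Δ_oct = -234 kJ/mol.
Low-spin: t₂g⁶ eg¹, orbital CFSE = -1.8Δ_oct = -527 kJ/mol; plus 1 excess pair × P = +260 kJ/mol; total -267 kJ/mol.
The difference is -267 − (-234) = -33 kJ/mol, so low-spin lies lower.

-33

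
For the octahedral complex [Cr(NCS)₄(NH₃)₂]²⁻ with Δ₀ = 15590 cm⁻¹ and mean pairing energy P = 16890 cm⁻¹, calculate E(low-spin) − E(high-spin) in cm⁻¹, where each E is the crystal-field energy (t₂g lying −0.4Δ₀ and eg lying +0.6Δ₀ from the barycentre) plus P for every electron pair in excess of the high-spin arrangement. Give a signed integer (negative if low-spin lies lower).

Ligand charges: 4×(-1) from NCS⁻ and 2×(+0) from NH₃ sum to -4; with overall charge -2, Cr is +2.
Cr²⁺: group 6, so d-count = 6 − 2 = 4.
High-spin: t₂g³ eg¹, CFSE = -0.6Δ₀ = -9354 cm⁻¹.
Low-spin t₂g⁴ eg⁰ gives -1.6Δ₀ = -24944 cm⁻¹, but forming 1 extra pair costs 1P = 16890 cm⁻¹, so E(LS) = -24944 + 16890 = -8054 cm⁻¹.
E(LS) − E(HS) = -8054 − (-9354) = 1300 cm⁻¹.

1300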